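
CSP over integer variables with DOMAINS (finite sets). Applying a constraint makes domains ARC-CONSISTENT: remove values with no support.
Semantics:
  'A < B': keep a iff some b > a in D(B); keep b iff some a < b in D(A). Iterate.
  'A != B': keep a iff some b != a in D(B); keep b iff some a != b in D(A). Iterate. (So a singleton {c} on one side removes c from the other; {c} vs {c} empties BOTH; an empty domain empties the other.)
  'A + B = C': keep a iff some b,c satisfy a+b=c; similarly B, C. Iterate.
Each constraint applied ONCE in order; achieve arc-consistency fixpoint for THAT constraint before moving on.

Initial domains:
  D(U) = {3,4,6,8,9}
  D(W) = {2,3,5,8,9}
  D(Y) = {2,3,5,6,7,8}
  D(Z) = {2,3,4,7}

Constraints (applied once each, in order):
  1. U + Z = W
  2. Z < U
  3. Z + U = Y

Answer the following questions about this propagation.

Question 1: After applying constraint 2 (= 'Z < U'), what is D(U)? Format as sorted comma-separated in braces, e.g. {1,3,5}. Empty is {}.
Answer: {3,4,6}

Derivation:
Constraint 1 (U + Z = W) on D(U)={3,4,6,8,9} D(Z)={2,3,4,7} D(W)={2,3,5,8,9}: U {3,4,6,8,9}->{3,4,6}; Z {2,3,4,7}->{2,3,4}; W {2,3,5,8,9}->{5,8,9}
Constraint 2 (Z < U) on D(Z)={2,3,4} D(U)={3,4,6}: no change
So after constraint 2: D(U) = {3,4,6}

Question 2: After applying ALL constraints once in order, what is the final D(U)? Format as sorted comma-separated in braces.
Answer: {3,4,6}

Derivation:
Constraint 1 (U + Z = W) on D(U)={3,4,6,8,9} D(Z)={2,3,4,7} D(W)={2,3,5,8,9}: U {3,4,6,8,9}->{3,4,6}; Z {2,3,4,7}->{2,3,4}; W {2,3,5,8,9}->{5,8,9}
Constraint 2 (Z < U) on D(Z)={2,3,4} D(U)={3,4,6}: no change
Constraint 3 (Z + U = Y) on D(Z)={2,3,4} D(U)={3,4,6} D(Y)={2,3,5,6,7,8}: Y {2,3,5,6,7,8}->{5,6,7,8}
So after all 3 constraints: D(U) = {3,4,6}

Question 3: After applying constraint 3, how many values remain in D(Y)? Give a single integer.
Answer: 4

Derivation:
Constraint 1 (U + Z = W) on D(U)={3,4,6,8,9} D(Z)={2,3,4,7} D(W)={2,3,5,8,9}: U {3,4,6,8,9}->{3,4,6}; Z {2,3,4,7}->{2,3,4}; W {2,3,5,8,9}->{5,8,9}
Constraint 2 (Z < U) on D(Z)={2,3,4} D(U)={3,4,6}: no change
Constraint 3 (Z + U = Y) on D(Z)={2,3,4} D(U)={3,4,6} D(Y)={2,3,5,6,7,8}: Y {2,3,5,6,7,8}->{5,6,7,8}
So after constraint 3: D(Y)={5,6,7,8}, size = 4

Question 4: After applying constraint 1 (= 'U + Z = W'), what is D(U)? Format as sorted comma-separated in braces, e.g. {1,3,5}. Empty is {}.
Answer: {3,4,6}

Derivation:
Constraint 1 (U + Z = W) on D(U)={3,4,6,8,9} D(Z)={2,3,4,7} D(W)={2,3,5,8,9}: U {3,4,6,8,9}->{3,4,6}; Z {2,3,4,7}->{2,3,4}; W {2,3,5,8,9}->{5,8,9}
So after constraint 1: D(U) = {3,4,6}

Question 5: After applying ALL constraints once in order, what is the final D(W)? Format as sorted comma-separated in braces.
Constraint 1 (U + Z = W) on D(U)={3,4,6,8,9} D(Z)={2,3,4,7} D(W)={2,3,5,8,9}: U {3,4,6,8,9}->{3,4,6}; Z {2,3,4,7}->{2,3,4}; W {2,3,5,8,9}->{5,8,9}
Constraint 2 (Z < U) on D(Z)={2,3,4} D(U)={3,4,6}: no change
Constraint 3 (Z + U = Y) on D(Z)={2,3,4} D(U)={3,4,6} D(Y)={2,3,5,6,7,8}: Y {2,3,5,6,7,8}->{5,6,7,8}
So after all 3 constraints: D(W) = {5,8,9}

Answer: {5,8,9}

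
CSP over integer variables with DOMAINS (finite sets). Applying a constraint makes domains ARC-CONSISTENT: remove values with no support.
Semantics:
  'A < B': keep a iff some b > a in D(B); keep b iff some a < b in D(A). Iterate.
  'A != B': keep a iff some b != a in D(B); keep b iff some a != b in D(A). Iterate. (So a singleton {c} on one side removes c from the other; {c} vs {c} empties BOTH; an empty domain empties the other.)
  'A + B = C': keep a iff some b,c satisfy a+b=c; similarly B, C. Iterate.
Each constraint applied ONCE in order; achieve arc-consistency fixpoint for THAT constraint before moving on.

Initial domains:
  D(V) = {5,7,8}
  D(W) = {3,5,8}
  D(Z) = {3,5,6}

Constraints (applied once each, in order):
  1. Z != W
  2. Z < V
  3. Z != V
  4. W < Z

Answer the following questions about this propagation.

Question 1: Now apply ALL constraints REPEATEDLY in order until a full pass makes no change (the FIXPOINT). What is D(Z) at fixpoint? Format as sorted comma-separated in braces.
pass 0 (initial): D(Z)={3,5,6}
pass 1: W {3,5,8}->{3,5}; Z {3,5,6}->{5,6}
pass 2: V {5,7,8}->{7,8}
pass 3: no change
Fixpoint after 3 passes: D(Z) = {5,6}

Answer: {5,6}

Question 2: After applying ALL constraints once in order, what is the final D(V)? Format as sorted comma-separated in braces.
Constraint 1 (Z != W) on D(Z)={3,5,6} D(W)={3,5,8}: no change
Constraint 2 (Z < V) on D(Z)={3,5,6} D(V)={5,7,8}: no change
Constraint 3 (Z != V) on D(Z)={3,5,6} D(V)={5,7,8}: no change
Constraint 4 (W < Z) on D(W)={3,5,8} D(Z)={3,5,6}: W {3,5,8}->{3,5}; Z {3,5,6}->{5,6}
So after all 4 constraints: D(V) = {5,7,8}

Answer: {5,7,8}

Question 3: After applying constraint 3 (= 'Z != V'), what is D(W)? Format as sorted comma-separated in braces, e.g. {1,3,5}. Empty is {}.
Answer: {3,5,8}

Derivation:
Constraint 1 (Z != W) on D(Z)={3,5,6} D(W)={3,5,8}: no change
Constraint 2 (Z < V) on D(Z)={3,5,6} D(V)={5,7,8}: no change
Constraint 3 (Z != V) on D(Z)={3,5,6} D(V)={5,7,8}: no change
So after constraint 3: D(W) = {3,5,8}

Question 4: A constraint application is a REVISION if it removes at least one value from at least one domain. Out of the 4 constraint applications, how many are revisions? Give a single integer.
Answer: 1

Derivation:
Constraint 1 (Z != W) on D(Z)={3,5,6} D(W)={3,5,8}: no change => not a revision
Constraint 2 (Z < V) on D(Z)={3,5,6} D(V)={5,7,8}: no change => not a revision
Constraint 3 (Z != V) on D(Z)={3,5,6} D(V)={5,7,8}: no change => not a revision
Constraint 4 (W < Z) on D(W)={3,5,8} D(Z)={3,5,6}: W {3,5,8}->{3,5}; Z {3,5,6}->{5,6} => REVISION
Total revisions = 1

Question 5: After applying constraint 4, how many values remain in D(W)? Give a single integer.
Constraint 1 (Z != W) on D(Z)={3,5,6} D(W)={3,5,8}: no change
Constraint 2 (Z < V) on D(Z)={3,5,6} D(V)={5,7,8}: no change
Constraint 3 (Z != V) on D(Z)={3,5,6} D(V)={5,7,8}: no change
Constraint 4 (W < Z) on D(W)={3,5,8} D(Z)={3,5,6}: W {3,5,8}->{3,5}; Z {3,5,6}->{5,6}
So after constraint 4: D(W)={3,5}, size = 2

Answer: 2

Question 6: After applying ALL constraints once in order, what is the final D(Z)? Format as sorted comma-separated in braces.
Constraint 1 (Z != W) on D(Z)={3,5,6} D(W)={3,5,8}: no change
Constraint 2 (Z < V) on D(Z)={3,5,6} D(V)={5,7,8}: no change
Constraint 3 (Z != V) on D(Z)={3,5,6} D(V)={5,7,8}: no change
Constraint 4 (W < Z) on D(W)={3,5,8} D(Z)={3,5,6}: W {3,5,8}->{3,5}; Z {3,5,6}->{5,6}
So after all 4 constraints: D(Z) = {5,6}

Answer: {5,6}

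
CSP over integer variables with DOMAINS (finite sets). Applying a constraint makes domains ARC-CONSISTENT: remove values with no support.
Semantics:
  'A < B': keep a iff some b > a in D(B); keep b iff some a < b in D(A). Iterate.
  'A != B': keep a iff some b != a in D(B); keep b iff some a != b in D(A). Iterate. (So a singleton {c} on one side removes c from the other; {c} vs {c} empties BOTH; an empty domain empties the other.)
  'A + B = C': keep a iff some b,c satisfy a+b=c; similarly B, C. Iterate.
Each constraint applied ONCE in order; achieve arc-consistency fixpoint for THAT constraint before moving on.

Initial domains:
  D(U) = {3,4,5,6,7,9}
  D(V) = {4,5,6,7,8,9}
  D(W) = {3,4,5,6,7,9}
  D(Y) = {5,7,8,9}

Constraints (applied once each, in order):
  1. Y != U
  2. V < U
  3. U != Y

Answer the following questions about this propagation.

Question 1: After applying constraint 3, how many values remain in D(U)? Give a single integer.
Answer: 4

Derivation:
Constraint 1 (Y != U) on D(Y)={5,7,8,9} D(U)={3,4,5,6,7,9}: no change
Constraint 2 (V < U) on D(V)={4,5,6,7,8,9} D(U)={3,4,5,6,7,9}: V {4,5,6,7,8,9}->{4,5,6,7,8}; U {3,4,5,6,7,9}->{5,6,7,9}
Constraint 3 (U != Y) on D(U)={5,6,7,9} D(Y)={5,7,8,9}: no change
So after constraint 3: D(U)={5,6,7,9}, size = 4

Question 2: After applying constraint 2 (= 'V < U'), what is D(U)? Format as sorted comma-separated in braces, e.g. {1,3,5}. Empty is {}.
Answer: {5,6,7,9}

Derivation:
Constraint 1 (Y != U) on D(Y)={5,7,8,9} D(U)={3,4,5,6,7,9}: no change
Constraint 2 (V < U) on D(V)={4,5,6,7,8,9} D(U)={3,4,5,6,7,9}: V {4,5,6,7,8,9}->{4,5,6,7,8}; U {3,4,5,6,7,9}->{5,6,7,9}
So after constraint 2: D(U) = {5,6,7,9}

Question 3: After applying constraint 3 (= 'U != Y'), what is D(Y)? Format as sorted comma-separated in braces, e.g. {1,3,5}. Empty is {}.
Answer: {5,7,8,9}

Derivation:
Constraint 1 (Y != U) on D(Y)={5,7,8,9} D(U)={3,4,5,6,7,9}: no change
Constraint 2 (V < U) on D(V)={4,5,6,7,8,9} D(U)={3,4,5,6,7,9}: V {4,5,6,7,8,9}->{4,5,6,7,8}; U {3,4,5,6,7,9}->{5,6,7,9}
Constraint 3 (U != Y) on D(U)={5,6,7,9} D(Y)={5,7,8,9}: no change
So after constraint 3: D(Y) = {5,7,8,9}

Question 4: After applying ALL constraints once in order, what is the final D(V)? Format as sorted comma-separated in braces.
Answer: {4,5,6,7,8}

Derivation:
Constraint 1 (Y != U) on D(Y)={5,7,8,9} D(U)={3,4,5,6,7,9}: no change
Constraint 2 (V < U) on D(V)={4,5,6,7,8,9} D(U)={3,4,5,6,7,9}: V {4,5,6,7,8,9}->{4,5,6,7,8}; U {3,4,5,6,7,9}->{5,6,7,9}
Constraint 3 (U != Y) on D(U)={5,6,7,9} D(Y)={5,7,8,9}: no change
So after all 3 constraints: D(V) = {4,5,6,7,8}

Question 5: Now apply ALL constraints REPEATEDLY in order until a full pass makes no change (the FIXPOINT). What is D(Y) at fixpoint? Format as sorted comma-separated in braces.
pass 0 (initial): D(Y)={5,7,8,9}
pass 1: U {3,4,5,6,7,9}->{5,6,7,9}; V {4,5,6,7,8,9}->{4,5,6,7,8}
pass 2: no change
Fixpoint after 2 passes: D(Y) = {5,7,8,9}

Answer: {5,7,8,9}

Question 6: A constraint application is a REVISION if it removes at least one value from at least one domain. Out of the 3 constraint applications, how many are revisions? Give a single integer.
Answer: 1

Derivation:
Constraint 1 (Y != U) on D(Y)={5,7,8,9} D(U)={3,4,5,6,7,9}: no change => not a revision
Constraint 2 (V < U) on D(V)={4,5,6,7,8,9} D(U)={3,4,5,6,7,9}: V {4,5,6,7,8,9}->{4,5,6,7,8}; U {3,4,5,6,7,9}->{5,6,7,9} => REVISION
Constraint 3 (U != Y) on D(U)={5,6,7,9} D(Y)={5,7,8,9}: no change => not a revision
Total revisions = 1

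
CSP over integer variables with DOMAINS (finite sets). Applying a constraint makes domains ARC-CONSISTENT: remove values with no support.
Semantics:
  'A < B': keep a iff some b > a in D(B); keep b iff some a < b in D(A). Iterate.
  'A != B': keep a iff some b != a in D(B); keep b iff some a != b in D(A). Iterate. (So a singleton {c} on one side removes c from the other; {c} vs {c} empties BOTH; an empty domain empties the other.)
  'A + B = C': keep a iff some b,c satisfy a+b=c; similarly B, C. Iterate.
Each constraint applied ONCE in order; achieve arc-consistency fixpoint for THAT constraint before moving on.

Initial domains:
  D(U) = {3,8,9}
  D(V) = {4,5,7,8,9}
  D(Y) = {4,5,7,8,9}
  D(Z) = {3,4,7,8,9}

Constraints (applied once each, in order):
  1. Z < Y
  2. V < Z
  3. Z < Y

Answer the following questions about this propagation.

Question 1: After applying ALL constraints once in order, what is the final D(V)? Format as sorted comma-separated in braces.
Constraint 1 (Z < Y) on D(Z)={3,4,7,8,9} D(Y)={4,5,7,8,9}: Z {3,4,7,8,9}->{3,4,7,8}
Constraint 2 (V < Z) on D(V)={4,5,7,8,9} D(Z)={3,4,7,8}: V {4,5,7,8,9}->{4,5,7}; Z {3,4,7,8}->{7,8}
Constraint 3 (Z < Y) on D(Z)={7,8} D(Y)={4,5,7,8,9}: Y {4,5,7,8,9}->{8,9}
So after all 3 constraints: D(V) = {4,5,7}

Answer: {4,5,7}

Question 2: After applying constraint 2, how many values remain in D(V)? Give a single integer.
Constraint 1 (Z < Y) on D(Z)={3,4,7,8,9} D(Y)={4,5,7,8,9}: Z {3,4,7,8,9}->{3,4,7,8}
Constraint 2 (V < Z) on D(V)={4,5,7,8,9} D(Z)={3,4,7,8}: V {4,5,7,8,9}->{4,5,7}; Z {3,4,7,8}->{7,8}
So after constraint 2: D(V)={4,5,7}, size = 3

Answer: 3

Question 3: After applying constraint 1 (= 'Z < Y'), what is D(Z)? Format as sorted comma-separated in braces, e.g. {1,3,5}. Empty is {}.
Constraint 1 (Z < Y) on D(Z)={3,4,7,8,9} D(Y)={4,5,7,8,9}: Z {3,4,7,8,9}->{3,4,7,8}
So after constraint 1: D(Z) = {3,4,7,8}

Answer: {3,4,7,8}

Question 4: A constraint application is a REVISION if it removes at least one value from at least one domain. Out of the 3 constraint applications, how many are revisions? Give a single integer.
Constraint 1 (Z < Y) on D(Z)={3,4,7,8,9} D(Y)={4,5,7,8,9}: Z {3,4,7,8,9}->{3,4,7,8} => REVISION
Constraint 2 (V < Z) on D(V)={4,5,7,8,9} D(Z)={3,4,7,8}: V {4,5,7,8,9}->{4,5,7}; Z {3,4,7,8}->{7,8} => REVISION
Constraint 3 (Z < Y) on D(Z)={7,8} D(Y)={4,5,7,8,9}: Y {4,5,7,8,9}->{8,9} => REVISION
Total revisions = 3

Answer: 3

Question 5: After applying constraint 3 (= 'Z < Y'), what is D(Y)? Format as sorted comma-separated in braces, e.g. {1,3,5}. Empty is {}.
Answer: {8,9}

Derivation:
Constraint 1 (Z < Y) on D(Z)={3,4,7,8,9} D(Y)={4,5,7,8,9}: Z {3,4,7,8,9}->{3,4,7,8}
Constraint 2 (V < Z) on D(V)={4,5,7,8,9} D(Z)={3,4,7,8}: V {4,5,7,8,9}->{4,5,7}; Z {3,4,7,8}->{7,8}
Constraint 3 (Z < Y) on D(Z)={7,8} D(Y)={4,5,7,8,9}: Y {4,5,7,8,9}->{8,9}
So after constraint 3: D(Y) = {8,9}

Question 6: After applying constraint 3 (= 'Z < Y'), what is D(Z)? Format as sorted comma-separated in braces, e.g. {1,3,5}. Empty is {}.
Answer: {7,8}

Derivation:
Constraint 1 (Z < Y) on D(Z)={3,4,7,8,9} D(Y)={4,5,7,8,9}: Z {3,4,7,8,9}->{3,4,7,8}
Constraint 2 (V < Z) on D(V)={4,5,7,8,9} D(Z)={3,4,7,8}: V {4,5,7,8,9}->{4,5,7}; Z {3,4,7,8}->{7,8}
Constraint 3 (Z < Y) on D(Z)={7,8} D(Y)={4,5,7,8,9}: Y {4,5,7,8,9}->{8,9}
So after constraint 3: D(Z) = {7,8}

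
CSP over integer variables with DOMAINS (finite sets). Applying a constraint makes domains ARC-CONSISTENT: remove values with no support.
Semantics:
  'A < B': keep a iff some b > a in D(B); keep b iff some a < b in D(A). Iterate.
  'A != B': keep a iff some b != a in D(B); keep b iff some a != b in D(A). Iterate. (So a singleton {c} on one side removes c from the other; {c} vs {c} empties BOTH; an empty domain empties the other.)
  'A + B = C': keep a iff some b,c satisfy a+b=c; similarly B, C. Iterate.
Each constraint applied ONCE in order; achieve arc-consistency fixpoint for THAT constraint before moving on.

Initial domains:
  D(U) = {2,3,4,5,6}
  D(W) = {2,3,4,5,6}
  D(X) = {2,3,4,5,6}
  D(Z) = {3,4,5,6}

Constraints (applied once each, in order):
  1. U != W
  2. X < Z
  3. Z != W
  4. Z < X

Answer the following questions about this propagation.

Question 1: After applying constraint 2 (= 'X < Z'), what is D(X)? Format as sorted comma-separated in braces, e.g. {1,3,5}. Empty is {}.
Answer: {2,3,4,5}

Derivation:
Constraint 1 (U != W) on D(U)={2,3,4,5,6} D(W)={2,3,4,5,6}: no change
Constraint 2 (X < Z) on D(X)={2,3,4,5,6} D(Z)={3,4,5,6}: X {2,3,4,5,6}->{2,3,4,5}
So after constraint 2: D(X) = {2,3,4,5}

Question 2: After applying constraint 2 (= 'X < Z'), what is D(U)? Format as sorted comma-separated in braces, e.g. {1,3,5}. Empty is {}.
Answer: {2,3,4,5,6}

Derivation:
Constraint 1 (U != W) on D(U)={2,3,4,5,6} D(W)={2,3,4,5,6}: no change
Constraint 2 (X < Z) on D(X)={2,3,4,5,6} D(Z)={3,4,5,6}: X {2,3,4,5,6}->{2,3,4,5}
So after constraint 2: D(U) = {2,3,4,5,6}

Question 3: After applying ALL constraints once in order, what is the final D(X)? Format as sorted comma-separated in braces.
Answer: {4,5}

Derivation:
Constraint 1 (U != W) on D(U)={2,3,4,5,6} D(W)={2,3,4,5,6}: no change
Constraint 2 (X < Z) on D(X)={2,3,4,5,6} D(Z)={3,4,5,6}: X {2,3,4,5,6}->{2,3,4,5}
Constraint 3 (Z != W) on D(Z)={3,4,5,6} D(W)={2,3,4,5,6}: no change
Constraint 4 (Z < X) on D(Z)={3,4,5,6} D(X)={2,3,4,5}: Z {3,4,5,6}->{3,4}; X {2,3,4,5}->{4,5}
So after all 4 constraints: D(X) = {4,5}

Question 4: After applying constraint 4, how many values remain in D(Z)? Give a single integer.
Answer: 2

Derivation:
Constraint 1 (U != W) on D(U)={2,3,4,5,6} D(W)={2,3,4,5,6}: no change
Constraint 2 (X < Z) on D(X)={2,3,4,5,6} D(Z)={3,4,5,6}: X {2,3,4,5,6}->{2,3,4,5}
Constraint 3 (Z != W) on D(Z)={3,4,5,6} D(W)={2,3,4,5,6}: no change
Constraint 4 (Z < X) on D(Z)={3,4,5,6} D(X)={2,3,4,5}: Z {3,4,5,6}->{3,4}; X {2,3,4,5}->{4,5}
So after constraint 4: D(Z)={3,4}, size = 2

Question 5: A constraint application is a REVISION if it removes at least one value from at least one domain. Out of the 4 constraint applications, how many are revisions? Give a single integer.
Answer: 2

Derivation:
Constraint 1 (U != W) on D(U)={2,3,4,5,6} D(W)={2,3,4,5,6}: no change => not a revision
Constraint 2 (X < Z) on D(X)={2,3,4,5,6} D(Z)={3,4,5,6}: X {2,3,4,5,6}->{2,3,4,5} => REVISION
Constraint 3 (Z != W) on D(Z)={3,4,5,6} D(W)={2,3,4,5,6}: no change => not a revision
Constraint 4 (Z < X) on D(Z)={3,4,5,6} D(X)={2,3,4,5}: Z {3,4,5,6}->{3,4}; X {2,3,4,5}->{4,5} => REVISION
Total revisions = 2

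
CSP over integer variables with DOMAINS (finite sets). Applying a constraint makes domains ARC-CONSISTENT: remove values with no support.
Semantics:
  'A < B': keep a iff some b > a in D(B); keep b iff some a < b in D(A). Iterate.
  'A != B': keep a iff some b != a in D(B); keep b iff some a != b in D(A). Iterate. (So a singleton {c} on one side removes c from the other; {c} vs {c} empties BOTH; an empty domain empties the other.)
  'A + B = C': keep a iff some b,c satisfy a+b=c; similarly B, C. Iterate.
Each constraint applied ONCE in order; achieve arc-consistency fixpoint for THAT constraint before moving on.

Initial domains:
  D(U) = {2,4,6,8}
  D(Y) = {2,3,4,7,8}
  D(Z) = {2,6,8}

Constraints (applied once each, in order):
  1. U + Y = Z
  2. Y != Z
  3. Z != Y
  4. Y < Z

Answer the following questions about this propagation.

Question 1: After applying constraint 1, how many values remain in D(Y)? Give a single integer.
Constraint 1 (U + Y = Z) on D(U)={2,4,6,8} D(Y)={2,3,4,7,8} D(Z)={2,6,8}: U {2,4,6,8}->{2,4,6}; Y {2,3,4,7,8}->{2,4}; Z {2,6,8}->{6,8}
So after constraint 1: D(Y)={2,4}, size = 2

Answer: 2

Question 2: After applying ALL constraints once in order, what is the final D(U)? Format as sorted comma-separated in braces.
Constraint 1 (U + Y = Z) on D(U)={2,4,6,8} D(Y)={2,3,4,7,8} D(Z)={2,6,8}: U {2,4,6,8}->{2,4,6}; Y {2,3,4,7,8}->{2,4}; Z {2,6,8}->{6,8}
Constraint 2 (Y != Z) on D(Y)={2,4} D(Z)={6,8}: no change
Constraint 3 (Z != Y) on D(Z)={6,8} D(Y)={2,4}: no change
Constraint 4 (Y < Z) on D(Y)={2,4} D(Z)={6,8}: no change
So after all 4 constraints: D(U) = {2,4,6}

Answer: {2,4,6}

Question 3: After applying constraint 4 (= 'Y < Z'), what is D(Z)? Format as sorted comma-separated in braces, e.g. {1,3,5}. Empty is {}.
Constraint 1 (U + Y = Z) on D(U)={2,4,6,8} D(Y)={2,3,4,7,8} D(Z)={2,6,8}: U {2,4,6,8}->{2,4,6}; Y {2,3,4,7,8}->{2,4}; Z {2,6,8}->{6,8}
Constraint 2 (Y != Z) on D(Y)={2,4} D(Z)={6,8}: no change
Constraint 3 (Z != Y) on D(Z)={6,8} D(Y)={2,4}: no change
Constraint 4 (Y < Z) on D(Y)={2,4} D(Z)={6,8}: no change
So after constraint 4: D(Z) = {6,8}

Answer: {6,8}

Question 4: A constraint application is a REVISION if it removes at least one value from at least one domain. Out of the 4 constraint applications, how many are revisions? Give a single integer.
Answer: 1

Derivation:
Constraint 1 (U + Y = Z) on D(U)={2,4,6,8} D(Y)={2,3,4,7,8} D(Z)={2,6,8}: U {2,4,6,8}->{2,4,6}; Y {2,3,4,7,8}->{2,4}; Z {2,6,8}->{6,8} => REVISION
Constraint 2 (Y != Z) on D(Y)={2,4} D(Z)={6,8}: no change => not a revision
Constraint 3 (Z != Y) on D(Z)={6,8} D(Y)={2,4}: no change => not a revision
Constraint 4 (Y < Z) on D(Y)={2,4} D(Z)={6,8}: no change => not a revision
Total revisions = 1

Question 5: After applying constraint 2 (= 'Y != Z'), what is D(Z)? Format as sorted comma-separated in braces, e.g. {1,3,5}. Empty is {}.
Constraint 1 (U + Y = Z) on D(U)={2,4,6,8} D(Y)={2,3,4,7,8} D(Z)={2,6,8}: U {2,4,6,8}->{2,4,6}; Y {2,3,4,7,8}->{2,4}; Z {2,6,8}->{6,8}
Constraint 2 (Y != Z) on D(Y)={2,4} D(Z)={6,8}: no change
So after constraint 2: D(Z) = {6,8}

Answer: {6,8}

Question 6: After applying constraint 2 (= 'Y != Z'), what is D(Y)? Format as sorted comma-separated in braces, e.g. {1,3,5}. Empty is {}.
Constraint 1 (U + Y = Z) on D(U)={2,4,6,8} D(Y)={2,3,4,7,8} D(Z)={2,6,8}: U {2,4,6,8}->{2,4,6}; Y {2,3,4,7,8}->{2,4}; Z {2,6,8}->{6,8}
Constraint 2 (Y != Z) on D(Y)={2,4} D(Z)={6,8}: no change
So after constraint 2: D(Y) = {2,4}

Answer: {2,4}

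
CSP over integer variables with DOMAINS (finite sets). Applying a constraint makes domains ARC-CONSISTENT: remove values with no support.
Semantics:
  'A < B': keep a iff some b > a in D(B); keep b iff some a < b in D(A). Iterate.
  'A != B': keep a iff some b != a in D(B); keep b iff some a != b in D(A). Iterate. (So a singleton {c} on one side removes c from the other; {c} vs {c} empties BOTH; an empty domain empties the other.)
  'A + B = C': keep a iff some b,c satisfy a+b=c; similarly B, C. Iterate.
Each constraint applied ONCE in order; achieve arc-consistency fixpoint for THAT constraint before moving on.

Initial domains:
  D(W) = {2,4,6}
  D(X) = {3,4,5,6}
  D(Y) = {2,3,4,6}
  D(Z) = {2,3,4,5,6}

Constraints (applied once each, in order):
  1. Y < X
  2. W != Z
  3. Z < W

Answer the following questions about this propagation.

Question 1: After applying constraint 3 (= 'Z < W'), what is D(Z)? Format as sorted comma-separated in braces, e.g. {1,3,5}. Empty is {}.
Answer: {2,3,4,5}

Derivation:
Constraint 1 (Y < X) on D(Y)={2,3,4,6} D(X)={3,4,5,6}: Y {2,3,4,6}->{2,3,4}
Constraint 2 (W != Z) on D(W)={2,4,6} D(Z)={2,3,4,5,6}: no change
Constraint 3 (Z < W) on D(Z)={2,3,4,5,6} D(W)={2,4,6}: Z {2,3,4,5,6}->{2,3,4,5}; W {2,4,6}->{4,6}
So after constraint 3: D(Z) = {2,3,4,5}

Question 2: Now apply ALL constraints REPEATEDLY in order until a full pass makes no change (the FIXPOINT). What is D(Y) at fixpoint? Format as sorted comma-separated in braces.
Answer: {2,3,4}

Derivation:
pass 0 (initial): D(Y)={2,3,4,6}
pass 1: W {2,4,6}->{4,6}; Y {2,3,4,6}->{2,3,4}; Z {2,3,4,5,6}->{2,3,4,5}
pass 2: no change
Fixpoint after 2 passes: D(Y) = {2,3,4}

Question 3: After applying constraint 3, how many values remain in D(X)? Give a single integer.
Answer: 4

Derivation:
Constraint 1 (Y < X) on D(Y)={2,3,4,6} D(X)={3,4,5,6}: Y {2,3,4,6}->{2,3,4}
Constraint 2 (W != Z) on D(W)={2,4,6} D(Z)={2,3,4,5,6}: no change
Constraint 3 (Z < W) on D(Z)={2,3,4,5,6} D(W)={2,4,6}: Z {2,3,4,5,6}->{2,3,4,5}; W {2,4,6}->{4,6}
So after constraint 3: D(X)={3,4,5,6}, size = 4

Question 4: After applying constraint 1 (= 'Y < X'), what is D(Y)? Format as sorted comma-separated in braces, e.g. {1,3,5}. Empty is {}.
Constraint 1 (Y < X) on D(Y)={2,3,4,6} D(X)={3,4,5,6}: Y {2,3,4,6}->{2,3,4}
So after constraint 1: D(Y) = {2,3,4}

Answer: {2,3,4}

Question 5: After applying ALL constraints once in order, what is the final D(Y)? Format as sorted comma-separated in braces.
Answer: {2,3,4}

Derivation:
Constraint 1 (Y < X) on D(Y)={2,3,4,6} D(X)={3,4,5,6}: Y {2,3,4,6}->{2,3,4}
Constraint 2 (W != Z) on D(W)={2,4,6} D(Z)={2,3,4,5,6}: no change
Constraint 3 (Z < W) on D(Z)={2,3,4,5,6} D(W)={2,4,6}: Z {2,3,4,5,6}->{2,3,4,5}; W {2,4,6}->{4,6}
So after all 3 constraints: D(Y) = {2,3,4}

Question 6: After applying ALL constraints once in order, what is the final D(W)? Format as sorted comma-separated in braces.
Answer: {4,6}

Derivation:
Constraint 1 (Y < X) on D(Y)={2,3,4,6} D(X)={3,4,5,6}: Y {2,3,4,6}->{2,3,4}
Constraint 2 (W != Z) on D(W)={2,4,6} D(Z)={2,3,4,5,6}: no change
Constraint 3 (Z < W) on D(Z)={2,3,4,5,6} D(W)={2,4,6}: Z {2,3,4,5,6}->{2,3,4,5}; W {2,4,6}->{4,6}
So after all 3 constraints: D(W) = {4,6}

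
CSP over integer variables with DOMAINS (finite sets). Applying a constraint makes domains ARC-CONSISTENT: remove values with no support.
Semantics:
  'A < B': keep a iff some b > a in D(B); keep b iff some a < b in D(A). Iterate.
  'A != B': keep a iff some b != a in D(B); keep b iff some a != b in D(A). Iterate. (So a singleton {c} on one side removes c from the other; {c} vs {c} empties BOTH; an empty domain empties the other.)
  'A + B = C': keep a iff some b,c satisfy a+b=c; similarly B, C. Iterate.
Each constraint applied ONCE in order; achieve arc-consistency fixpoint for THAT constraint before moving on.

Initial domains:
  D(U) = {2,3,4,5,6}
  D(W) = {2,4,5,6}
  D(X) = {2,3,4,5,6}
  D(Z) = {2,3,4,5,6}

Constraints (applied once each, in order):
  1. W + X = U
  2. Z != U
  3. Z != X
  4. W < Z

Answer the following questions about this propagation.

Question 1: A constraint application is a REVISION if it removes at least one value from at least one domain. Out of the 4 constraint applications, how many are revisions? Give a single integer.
Constraint 1 (W + X = U) on D(W)={2,4,5,6} D(X)={2,3,4,5,6} D(U)={2,3,4,5,6}: W {2,4,5,6}->{2,4}; X {2,3,4,5,6}->{2,3,4}; U {2,3,4,5,6}->{4,5,6} => REVISION
Constraint 2 (Z != U) on D(Z)={2,3,4,5,6} D(U)={4,5,6}: no change => not a revision
Constraint 3 (Z != X) on D(Z)={2,3,4,5,6} D(X)={2,3,4}: no change => not a revision
Constraint 4 (W < Z) on D(W)={2,4} D(Z)={2,3,4,5,6}: Z {2,3,4,5,6}->{3,4,5,6} => REVISION
Total revisions = 2

Answer: 2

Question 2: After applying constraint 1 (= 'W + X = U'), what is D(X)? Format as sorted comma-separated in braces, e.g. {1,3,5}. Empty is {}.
Constraint 1 (W + X = U) on D(W)={2,4,5,6} D(X)={2,3,4,5,6} D(U)={2,3,4,5,6}: W {2,4,5,6}->{2,4}; X {2,3,4,5,6}->{2,3,4}; U {2,3,4,5,6}->{4,5,6}
So after constraint 1: D(X) = {2,3,4}

Answer: {2,3,4}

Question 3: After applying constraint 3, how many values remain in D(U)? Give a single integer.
Answer: 3

Derivation:
Constraint 1 (W + X = U) on D(W)={2,4,5,6} D(X)={2,3,4,5,6} D(U)={2,3,4,5,6}: W {2,4,5,6}->{2,4}; X {2,3,4,5,6}->{2,3,4}; U {2,3,4,5,6}->{4,5,6}
Constraint 2 (Z != U) on D(Z)={2,3,4,5,6} D(U)={4,5,6}: no change
Constraint 3 (Z != X) on D(Z)={2,3,4,5,6} D(X)={2,3,4}: no change
So after constraint 3: D(U)={4,5,6}, size = 3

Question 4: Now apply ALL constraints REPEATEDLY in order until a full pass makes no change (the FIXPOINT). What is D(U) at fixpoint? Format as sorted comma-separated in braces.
Answer: {4,5,6}

Derivation:
pass 0 (initial): D(U)={2,3,4,5,6}
pass 1: U {2,3,4,5,6}->{4,5,6}; W {2,4,5,6}->{2,4}; X {2,3,4,5,6}->{2,3,4}; Z {2,3,4,5,6}->{3,4,5,6}
pass 2: no change
Fixpoint after 2 passes: D(U) = {4,5,6}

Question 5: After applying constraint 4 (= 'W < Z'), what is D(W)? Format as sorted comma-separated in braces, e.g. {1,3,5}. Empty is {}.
Constraint 1 (W + X = U) on D(W)={2,4,5,6} D(X)={2,3,4,5,6} D(U)={2,3,4,5,6}: W {2,4,5,6}->{2,4}; X {2,3,4,5,6}->{2,3,4}; U {2,3,4,5,6}->{4,5,6}
Constraint 2 (Z != U) on D(Z)={2,3,4,5,6} D(U)={4,5,6}: no change
Constraint 3 (Z != X) on D(Z)={2,3,4,5,6} D(X)={2,3,4}: no change
Constraint 4 (W < Z) on D(W)={2,4} D(Z)={2,3,4,5,6}: Z {2,3,4,5,6}->{3,4,5,6}
So after constraint 4: D(W) = {2,4}

Answer: {2,4}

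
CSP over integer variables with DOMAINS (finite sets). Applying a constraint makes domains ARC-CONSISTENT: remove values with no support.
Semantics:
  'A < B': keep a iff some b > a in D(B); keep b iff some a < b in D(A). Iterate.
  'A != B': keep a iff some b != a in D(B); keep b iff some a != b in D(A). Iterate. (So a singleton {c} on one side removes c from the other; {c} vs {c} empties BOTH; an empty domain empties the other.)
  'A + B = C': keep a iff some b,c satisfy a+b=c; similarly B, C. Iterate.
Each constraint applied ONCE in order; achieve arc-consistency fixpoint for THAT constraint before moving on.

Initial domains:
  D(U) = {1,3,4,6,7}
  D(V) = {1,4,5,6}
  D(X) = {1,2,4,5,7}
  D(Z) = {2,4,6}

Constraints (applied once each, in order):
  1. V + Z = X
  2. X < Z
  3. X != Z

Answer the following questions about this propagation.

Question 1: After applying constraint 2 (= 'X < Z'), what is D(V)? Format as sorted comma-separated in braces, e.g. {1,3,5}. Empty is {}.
Answer: {1,5}

Derivation:
Constraint 1 (V + Z = X) on D(V)={1,4,5,6} D(Z)={2,4,6} D(X)={1,2,4,5,7}: V {1,4,5,6}->{1,5}; X {1,2,4,5,7}->{5,7}
Constraint 2 (X < Z) on D(X)={5,7} D(Z)={2,4,6}: X {5,7}->{5}; Z {2,4,6}->{6}
So after constraint 2: D(V) = {1,5}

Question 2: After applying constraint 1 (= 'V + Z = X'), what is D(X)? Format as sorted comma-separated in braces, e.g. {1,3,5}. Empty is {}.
Constraint 1 (V + Z = X) on D(V)={1,4,5,6} D(Z)={2,4,6} D(X)={1,2,4,5,7}: V {1,4,5,6}->{1,5}; X {1,2,4,5,7}->{5,7}
So after constraint 1: D(X) = {5,7}

Answer: {5,7}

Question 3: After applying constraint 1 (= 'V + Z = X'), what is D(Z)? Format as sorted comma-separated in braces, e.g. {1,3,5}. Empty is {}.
Constraint 1 (V + Z = X) on D(V)={1,4,5,6} D(Z)={2,4,6} D(X)={1,2,4,5,7}: V {1,4,5,6}->{1,5}; X {1,2,4,5,7}->{5,7}
So after constraint 1: D(Z) = {2,4,6}

Answer: {2,4,6}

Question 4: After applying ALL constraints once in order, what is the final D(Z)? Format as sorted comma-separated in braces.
Constraint 1 (V + Z = X) on D(V)={1,4,5,6} D(Z)={2,4,6} D(X)={1,2,4,5,7}: V {1,4,5,6}->{1,5}; X {1,2,4,5,7}->{5,7}
Constraint 2 (X < Z) on D(X)={5,7} D(Z)={2,4,6}: X {5,7}->{5}; Z {2,4,6}->{6}
Constraint 3 (X != Z) on D(X)={5} D(Z)={6}: no change
So after all 3 constraints: D(Z) = {6}

Answer: {6}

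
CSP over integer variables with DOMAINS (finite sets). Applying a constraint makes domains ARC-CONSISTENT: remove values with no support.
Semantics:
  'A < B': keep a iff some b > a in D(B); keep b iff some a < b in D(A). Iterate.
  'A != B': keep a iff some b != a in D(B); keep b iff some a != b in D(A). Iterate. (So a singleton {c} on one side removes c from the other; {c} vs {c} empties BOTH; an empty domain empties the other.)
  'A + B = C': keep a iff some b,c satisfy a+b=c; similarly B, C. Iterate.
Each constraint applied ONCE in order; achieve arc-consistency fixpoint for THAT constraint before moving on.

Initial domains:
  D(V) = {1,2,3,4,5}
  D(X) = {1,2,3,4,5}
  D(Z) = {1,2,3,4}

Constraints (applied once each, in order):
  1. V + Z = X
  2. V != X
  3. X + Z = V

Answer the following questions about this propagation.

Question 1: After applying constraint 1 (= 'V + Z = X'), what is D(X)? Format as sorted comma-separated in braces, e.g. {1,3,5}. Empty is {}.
Constraint 1 (V + Z = X) on D(V)={1,2,3,4,5} D(Z)={1,2,3,4} D(X)={1,2,3,4,5}: V {1,2,3,4,5}->{1,2,3,4}; X {1,2,3,4,5}->{2,3,4,5}
So after constraint 1: D(X) = {2,3,4,5}

Answer: {2,3,4,5}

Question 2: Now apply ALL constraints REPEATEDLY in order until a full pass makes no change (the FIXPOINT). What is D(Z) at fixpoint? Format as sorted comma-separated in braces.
Answer: {}

Derivation:
pass 0 (initial): D(Z)={1,2,3,4}
pass 1: V {1,2,3,4,5}->{3,4}; X {1,2,3,4,5}->{2,3}; Z {1,2,3,4}->{1,2}
pass 2: V {3,4}->{}; X {2,3}->{}; Z {1,2}->{}
pass 3: no change
Fixpoint after 3 passes: D(Z) = {}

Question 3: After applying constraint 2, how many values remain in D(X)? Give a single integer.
Answer: 4

Derivation:
Constraint 1 (V + Z = X) on D(V)={1,2,3,4,5} D(Z)={1,2,3,4} D(X)={1,2,3,4,5}: V {1,2,3,4,5}->{1,2,3,4}; X {1,2,3,4,5}->{2,3,4,5}
Constraint 2 (V != X) on D(V)={1,2,3,4} D(X)={2,3,4,5}: no change
So after constraint 2: D(X)={2,3,4,5}, size = 4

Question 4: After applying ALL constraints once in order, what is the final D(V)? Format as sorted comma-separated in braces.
Constraint 1 (V + Z = X) on D(V)={1,2,3,4,5} D(Z)={1,2,3,4} D(X)={1,2,3,4,5}: V {1,2,3,4,5}->{1,2,3,4}; X {1,2,3,4,5}->{2,3,4,5}
Constraint 2 (V != X) on D(V)={1,2,3,4} D(X)={2,3,4,5}: no change
Constraint 3 (X + Z = V) on D(X)={2,3,4,5} D(Z)={1,2,3,4} D(V)={1,2,3,4}: X {2,3,4,5}->{2,3}; Z {1,2,3,4}->{1,2}; V {1,2,3,4}->{3,4}
So after all 3 constraints: D(V) = {3,4}

Answer: {3,4}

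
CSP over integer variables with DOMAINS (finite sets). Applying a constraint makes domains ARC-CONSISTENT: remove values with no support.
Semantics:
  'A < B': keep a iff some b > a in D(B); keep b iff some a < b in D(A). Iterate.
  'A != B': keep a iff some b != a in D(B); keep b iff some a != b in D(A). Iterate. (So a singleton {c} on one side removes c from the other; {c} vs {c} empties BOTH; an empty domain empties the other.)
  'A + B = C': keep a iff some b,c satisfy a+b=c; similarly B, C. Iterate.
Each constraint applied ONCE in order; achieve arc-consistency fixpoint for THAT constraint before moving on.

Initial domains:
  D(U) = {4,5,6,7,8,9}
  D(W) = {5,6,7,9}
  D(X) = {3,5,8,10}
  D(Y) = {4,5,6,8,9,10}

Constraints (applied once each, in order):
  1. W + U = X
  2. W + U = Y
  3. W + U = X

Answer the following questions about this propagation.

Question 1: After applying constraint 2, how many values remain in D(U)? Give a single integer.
Constraint 1 (W + U = X) on D(W)={5,6,7,9} D(U)={4,5,6,7,8,9} D(X)={3,5,8,10}: W {5,6,7,9}->{5,6}; U {4,5,6,7,8,9}->{4,5}; X {3,5,8,10}->{10}
Constraint 2 (W + U = Y) on D(W)={5,6} D(U)={4,5} D(Y)={4,5,6,8,9,10}: Y {4,5,6,8,9,10}->{9,10}
So after constraint 2: D(U)={4,5}, size = 2

Answer: 2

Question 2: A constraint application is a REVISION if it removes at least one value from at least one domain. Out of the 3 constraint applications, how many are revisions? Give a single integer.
Answer: 2

Derivation:
Constraint 1 (W + U = X) on D(W)={5,6,7,9} D(U)={4,5,6,7,8,9} D(X)={3,5,8,10}: W {5,6,7,9}->{5,6}; U {4,5,6,7,8,9}->{4,5}; X {3,5,8,10}->{10} => REVISION
Constraint 2 (W + U = Y) on D(W)={5,6} D(U)={4,5} D(Y)={4,5,6,8,9,10}: Y {4,5,6,8,9,10}->{9,10} => REVISION
Constraint 3 (W + U = X) on D(W)={5,6} D(U)={4,5} D(X)={10}: no change => not a revision
Total revisions = 2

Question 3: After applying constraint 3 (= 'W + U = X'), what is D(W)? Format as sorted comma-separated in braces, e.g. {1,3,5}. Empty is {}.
Answer: {5,6}

Derivation:
Constraint 1 (W + U = X) on D(W)={5,6,7,9} D(U)={4,5,6,7,8,9} D(X)={3,5,8,10}: W {5,6,7,9}->{5,6}; U {4,5,6,7,8,9}->{4,5}; X {3,5,8,10}->{10}
Constraint 2 (W + U = Y) on D(W)={5,6} D(U)={4,5} D(Y)={4,5,6,8,9,10}: Y {4,5,6,8,9,10}->{9,10}
Constraint 3 (W + U = X) on D(W)={5,6} D(U)={4,5} D(X)={10}: no change
So after constraint 3: D(W) = {5,6}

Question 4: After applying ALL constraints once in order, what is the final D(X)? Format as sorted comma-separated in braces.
Constraint 1 (W + U = X) on D(W)={5,6,7,9} D(U)={4,5,6,7,8,9} D(X)={3,5,8,10}: W {5,6,7,9}->{5,6}; U {4,5,6,7,8,9}->{4,5}; X {3,5,8,10}->{10}
Constraint 2 (W + U = Y) on D(W)={5,6} D(U)={4,5} D(Y)={4,5,6,8,9,10}: Y {4,5,6,8,9,10}->{9,10}
Constraint 3 (W + U = X) on D(W)={5,6} D(U)={4,5} D(X)={10}: no change
So after all 3 constraints: D(X) = {10}

Answer: {10}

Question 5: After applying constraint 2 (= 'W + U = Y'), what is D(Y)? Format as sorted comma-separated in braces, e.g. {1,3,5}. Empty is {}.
Answer: {9,10}

Derivation:
Constraint 1 (W + U = X) on D(W)={5,6,7,9} D(U)={4,5,6,7,8,9} D(X)={3,5,8,10}: W {5,6,7,9}->{5,6}; U {4,5,6,7,8,9}->{4,5}; X {3,5,8,10}->{10}
Constraint 2 (W + U = Y) on D(W)={5,6} D(U)={4,5} D(Y)={4,5,6,8,9,10}: Y {4,5,6,8,9,10}->{9,10}
So after constraint 2: D(Y) = {9,10}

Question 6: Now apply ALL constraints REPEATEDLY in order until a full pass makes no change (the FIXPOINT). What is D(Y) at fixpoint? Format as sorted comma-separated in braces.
Answer: {9,10}

Derivation:
pass 0 (initial): D(Y)={4,5,6,8,9,10}
pass 1: U {4,5,6,7,8,9}->{4,5}; W {5,6,7,9}->{5,6}; X {3,5,8,10}->{10}; Y {4,5,6,8,9,10}->{9,10}
pass 2: no change
Fixpoint after 2 passes: D(Y) = {9,10}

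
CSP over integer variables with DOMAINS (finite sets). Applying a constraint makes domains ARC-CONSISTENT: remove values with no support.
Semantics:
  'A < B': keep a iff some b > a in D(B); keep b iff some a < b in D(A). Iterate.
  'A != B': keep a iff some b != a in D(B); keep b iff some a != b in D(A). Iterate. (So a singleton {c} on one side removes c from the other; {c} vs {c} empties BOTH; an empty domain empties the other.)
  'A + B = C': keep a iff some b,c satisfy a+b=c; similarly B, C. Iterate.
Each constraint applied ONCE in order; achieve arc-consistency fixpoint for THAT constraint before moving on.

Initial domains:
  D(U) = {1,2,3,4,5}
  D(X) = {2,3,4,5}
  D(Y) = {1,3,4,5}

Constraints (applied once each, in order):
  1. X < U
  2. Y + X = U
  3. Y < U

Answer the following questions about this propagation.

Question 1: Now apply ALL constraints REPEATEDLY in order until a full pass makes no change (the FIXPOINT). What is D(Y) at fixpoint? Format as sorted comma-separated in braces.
pass 0 (initial): D(Y)={1,3,4,5}
pass 1: U {1,2,3,4,5}->{3,4,5}; X {2,3,4,5}->{2,3,4}; Y {1,3,4,5}->{1,3}
pass 2: no change
Fixpoint after 2 passes: D(Y) = {1,3}

Answer: {1,3}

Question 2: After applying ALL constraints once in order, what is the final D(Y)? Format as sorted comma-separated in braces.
Constraint 1 (X < U) on D(X)={2,3,4,5} D(U)={1,2,3,4,5}: X {2,3,4,5}->{2,3,4}; U {1,2,3,4,5}->{3,4,5}
Constraint 2 (Y + X = U) on D(Y)={1,3,4,5} D(X)={2,3,4} D(U)={3,4,5}: Y {1,3,4,5}->{1,3}
Constraint 3 (Y < U) on D(Y)={1,3} D(U)={3,4,5}: no change
So after all 3 constraints: D(Y) = {1,3}

Answer: {1,3}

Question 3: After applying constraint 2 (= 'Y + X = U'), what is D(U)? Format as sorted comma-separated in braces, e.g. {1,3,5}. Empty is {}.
Constraint 1 (X < U) on D(X)={2,3,4,5} D(U)={1,2,3,4,5}: X {2,3,4,5}->{2,3,4}; U {1,2,3,4,5}->{3,4,5}
Constraint 2 (Y + X = U) on D(Y)={1,3,4,5} D(X)={2,3,4} D(U)={3,4,5}: Y {1,3,4,5}->{1,3}
So after constraint 2: D(U) = {3,4,5}

Answer: {3,4,5}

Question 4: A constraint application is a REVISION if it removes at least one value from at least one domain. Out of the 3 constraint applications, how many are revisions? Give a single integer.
Constraint 1 (X < U) on D(X)={2,3,4,5} D(U)={1,2,3,4,5}: X {2,3,4,5}->{2,3,4}; U {1,2,3,4,5}->{3,4,5} => REVISION
Constraint 2 (Y + X = U) on D(Y)={1,3,4,5} D(X)={2,3,4} D(U)={3,4,5}: Y {1,3,4,5}->{1,3} => REVISION
Constraint 3 (Y < U) on D(Y)={1,3} D(U)={3,4,5}: no change => not a revision
Total revisions = 2

Answer: 2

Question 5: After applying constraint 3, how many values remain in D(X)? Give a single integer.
Constraint 1 (X < U) on D(X)={2,3,4,5} D(U)={1,2,3,4,5}: X {2,3,4,5}->{2,3,4}; U {1,2,3,4,5}->{3,4,5}
Constraint 2 (Y + X = U) on D(Y)={1,3,4,5} D(X)={2,3,4} D(U)={3,4,5}: Y {1,3,4,5}->{1,3}
Constraint 3 (Y < U) on D(Y)={1,3} D(U)={3,4,5}: no change
So after constraint 3: D(X)={2,3,4}, size = 3

Answer: 3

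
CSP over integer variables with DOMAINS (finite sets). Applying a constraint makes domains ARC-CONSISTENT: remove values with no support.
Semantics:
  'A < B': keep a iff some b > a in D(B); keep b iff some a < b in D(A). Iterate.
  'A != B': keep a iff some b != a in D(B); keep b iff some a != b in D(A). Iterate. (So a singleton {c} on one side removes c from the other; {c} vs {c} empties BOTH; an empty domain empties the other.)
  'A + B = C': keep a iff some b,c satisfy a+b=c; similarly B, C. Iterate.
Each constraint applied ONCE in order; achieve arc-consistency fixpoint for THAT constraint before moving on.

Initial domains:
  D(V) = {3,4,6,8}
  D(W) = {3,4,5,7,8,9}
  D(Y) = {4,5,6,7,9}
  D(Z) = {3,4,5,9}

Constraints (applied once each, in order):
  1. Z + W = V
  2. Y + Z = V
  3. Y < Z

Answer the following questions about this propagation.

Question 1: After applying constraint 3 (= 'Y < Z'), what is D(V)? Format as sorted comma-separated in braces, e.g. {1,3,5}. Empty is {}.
Answer: {8}

Derivation:
Constraint 1 (Z + W = V) on D(Z)={3,4,5,9} D(W)={3,4,5,7,8,9} D(V)={3,4,6,8}: Z {3,4,5,9}->{3,4,5}; W {3,4,5,7,8,9}->{3,4,5}; V {3,4,6,8}->{6,8}
Constraint 2 (Y + Z = V) on D(Y)={4,5,6,7,9} D(Z)={3,4,5} D(V)={6,8}: Y {4,5,6,7,9}->{4,5}; Z {3,4,5}->{3,4}; V {6,8}->{8}
Constraint 3 (Y < Z) on D(Y)={4,5} D(Z)={3,4}: Y {4,5}->{}; Z {3,4}->{}
So after constraint 3: D(V) = {8}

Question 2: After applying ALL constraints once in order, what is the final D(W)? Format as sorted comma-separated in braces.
Constraint 1 (Z + W = V) on D(Z)={3,4,5,9} D(W)={3,4,5,7,8,9} D(V)={3,4,6,8}: Z {3,4,5,9}->{3,4,5}; W {3,4,5,7,8,9}->{3,4,5}; V {3,4,6,8}->{6,8}
Constraint 2 (Y + Z = V) on D(Y)={4,5,6,7,9} D(Z)={3,4,5} D(V)={6,8}: Y {4,5,6,7,9}->{4,5}; Z {3,4,5}->{3,4}; V {6,8}->{8}
Constraint 3 (Y < Z) on D(Y)={4,5} D(Z)={3,4}: Y {4,5}->{}; Z {3,4}->{}
So after all 3 constraints: D(W) = {3,4,5}

Answer: {3,4,5}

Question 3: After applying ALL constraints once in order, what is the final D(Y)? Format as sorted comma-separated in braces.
Answer: {}

Derivation:
Constraint 1 (Z + W = V) on D(Z)={3,4,5,9} D(W)={3,4,5,7,8,9} D(V)={3,4,6,8}: Z {3,4,5,9}->{3,4,5}; W {3,4,5,7,8,9}->{3,4,5}; V {3,4,6,8}->{6,8}
Constraint 2 (Y + Z = V) on D(Y)={4,5,6,7,9} D(Z)={3,4,5} D(V)={6,8}: Y {4,5,6,7,9}->{4,5}; Z {3,4,5}->{3,4}; V {6,8}->{8}
Constraint 3 (Y < Z) on D(Y)={4,5} D(Z)={3,4}: Y {4,5}->{}; Z {3,4}->{}
So after all 3 constraints: D(Y) = {}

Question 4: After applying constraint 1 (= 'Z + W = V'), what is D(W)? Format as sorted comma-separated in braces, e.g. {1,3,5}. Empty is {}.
Constraint 1 (Z + W = V) on D(Z)={3,4,5,9} D(W)={3,4,5,7,8,9} D(V)={3,4,6,8}: Z {3,4,5,9}->{3,4,5}; W {3,4,5,7,8,9}->{3,4,5}; V {3,4,6,8}->{6,8}
So after constraint 1: D(W) = {3,4,5}

Answer: {3,4,5}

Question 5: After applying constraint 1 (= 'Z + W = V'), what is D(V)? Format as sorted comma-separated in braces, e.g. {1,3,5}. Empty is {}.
Answer: {6,8}

Derivation:
Constraint 1 (Z + W = V) on D(Z)={3,4,5,9} D(W)={3,4,5,7,8,9} D(V)={3,4,6,8}: Z {3,4,5,9}->{3,4,5}; W {3,4,5,7,8,9}->{3,4,5}; V {3,4,6,8}->{6,8}
So after constraint 1: D(V) = {6,8}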